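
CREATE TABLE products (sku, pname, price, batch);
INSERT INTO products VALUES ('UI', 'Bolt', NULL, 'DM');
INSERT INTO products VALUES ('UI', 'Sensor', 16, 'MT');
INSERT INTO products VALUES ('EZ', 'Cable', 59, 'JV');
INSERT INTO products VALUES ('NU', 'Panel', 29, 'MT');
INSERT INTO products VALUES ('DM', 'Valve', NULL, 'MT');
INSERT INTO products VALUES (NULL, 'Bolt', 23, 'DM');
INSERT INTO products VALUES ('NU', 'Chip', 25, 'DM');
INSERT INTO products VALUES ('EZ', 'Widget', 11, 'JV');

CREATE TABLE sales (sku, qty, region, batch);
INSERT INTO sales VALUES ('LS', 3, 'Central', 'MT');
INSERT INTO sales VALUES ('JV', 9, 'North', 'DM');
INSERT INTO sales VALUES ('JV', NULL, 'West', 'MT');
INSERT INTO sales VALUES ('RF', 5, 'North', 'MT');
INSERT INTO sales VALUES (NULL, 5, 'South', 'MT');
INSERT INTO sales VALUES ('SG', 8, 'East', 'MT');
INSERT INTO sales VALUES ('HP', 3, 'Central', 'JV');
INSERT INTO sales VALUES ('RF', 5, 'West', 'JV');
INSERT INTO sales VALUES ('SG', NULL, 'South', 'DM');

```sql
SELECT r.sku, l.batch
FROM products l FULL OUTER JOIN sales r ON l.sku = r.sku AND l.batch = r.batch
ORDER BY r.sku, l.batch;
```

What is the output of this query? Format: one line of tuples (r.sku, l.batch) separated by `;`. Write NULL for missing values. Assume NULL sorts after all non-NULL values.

FULL OUTER JOIN keeps every row from both sides; unmatched rows get NULL for the other side's columns.
Matching on l.sku = r.sku AND l.batch = r.batch. A NULL in a compared column never satisfies the condition.
- sku=UI, batch=DM: no r row matches, row kept with r columns NULL.
- sku=UI, batch=MT: no r row matches, row kept with r columns NULL.
- sku=EZ, batch=JV: no r row matches, row kept with r columns NULL.
- sku=NU, batch=MT: no r row matches, row kept with r columns NULL.
- sku=DM, batch=MT: no r row matches, row kept with r columns NULL.
- sku=NULL, batch=DM: no r row matches, row kept with r columns NULL.
- sku=NU, batch=DM: no r row matches, row kept with r columns NULL.
- sku=EZ, batch=JV: no r row matches, row kept with r columns NULL.
- 9 r row(s) had no l match → kept, l columns NULL.

(HP, NULL); (JV, NULL); (JV, NULL); (LS, NULL); (RF, NULL); (RF, NULL); (SG, NULL); (SG, NULL); (NULL, DM); (NULL, DM); (NULL, DM); (NULL, JV); (NULL, JV); (NULL, MT); (NULL, MT); (NULL, MT); (NULL, NULL)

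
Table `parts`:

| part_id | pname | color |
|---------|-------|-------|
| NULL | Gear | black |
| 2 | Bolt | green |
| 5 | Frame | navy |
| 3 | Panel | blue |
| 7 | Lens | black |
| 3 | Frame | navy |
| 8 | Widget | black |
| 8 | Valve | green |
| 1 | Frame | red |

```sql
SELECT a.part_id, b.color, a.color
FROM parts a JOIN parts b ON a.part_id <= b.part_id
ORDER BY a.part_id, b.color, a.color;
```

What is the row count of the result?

INNER JOIN keeps only pairs where the ON condition holds.
Matching on a.part_id <= b.part_id. A NULL in a compared column never satisfies the condition.
Matched pairs: 38.
Total: 38 rows.

38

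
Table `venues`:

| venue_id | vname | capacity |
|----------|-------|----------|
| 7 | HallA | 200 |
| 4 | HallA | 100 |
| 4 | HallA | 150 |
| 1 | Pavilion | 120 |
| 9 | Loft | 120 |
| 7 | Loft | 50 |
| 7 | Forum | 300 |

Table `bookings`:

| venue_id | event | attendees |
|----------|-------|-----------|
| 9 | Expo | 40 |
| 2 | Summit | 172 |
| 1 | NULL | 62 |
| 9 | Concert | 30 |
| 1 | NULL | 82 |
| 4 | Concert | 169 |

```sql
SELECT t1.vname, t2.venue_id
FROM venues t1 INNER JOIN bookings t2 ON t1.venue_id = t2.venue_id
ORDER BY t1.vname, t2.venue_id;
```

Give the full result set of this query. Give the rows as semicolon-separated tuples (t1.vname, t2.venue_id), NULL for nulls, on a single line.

(HallA, 4); (HallA, 4); (Loft, 9); (Loft, 9); (Pavilion, 1); (Pavilion, 1)

INNER JOIN keeps only pairs where the ON condition holds.
Matching on t1.venue_id = t2.venue_id.
Matched pairs: 6.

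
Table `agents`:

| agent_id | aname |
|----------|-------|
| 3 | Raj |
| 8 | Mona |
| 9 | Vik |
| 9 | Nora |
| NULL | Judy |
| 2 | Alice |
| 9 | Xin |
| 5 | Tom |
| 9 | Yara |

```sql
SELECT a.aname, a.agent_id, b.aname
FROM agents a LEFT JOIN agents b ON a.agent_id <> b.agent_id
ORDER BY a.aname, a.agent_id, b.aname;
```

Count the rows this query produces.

LEFT JOIN keeps every row from `agents a`; unmatched rows get NULL for `agents b`'s columns.
Matching on a.agent_id <> b.agent_id. A NULL in a compared column never satisfies the condition.
Matched pairs: 44; unmatched a rows kept: 1.
Total: 44 matched + 1 padded = 45 rows.

45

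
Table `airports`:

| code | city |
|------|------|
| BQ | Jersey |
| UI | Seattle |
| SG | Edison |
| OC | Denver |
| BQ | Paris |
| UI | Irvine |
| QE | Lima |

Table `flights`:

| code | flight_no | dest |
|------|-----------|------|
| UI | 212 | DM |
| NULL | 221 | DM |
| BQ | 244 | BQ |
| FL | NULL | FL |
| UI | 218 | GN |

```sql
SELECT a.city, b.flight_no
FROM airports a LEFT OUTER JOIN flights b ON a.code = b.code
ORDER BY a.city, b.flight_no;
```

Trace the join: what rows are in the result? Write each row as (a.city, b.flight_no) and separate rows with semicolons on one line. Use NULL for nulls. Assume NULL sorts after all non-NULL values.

(Denver, NULL); (Edison, NULL); (Irvine, 212); (Irvine, 218); (Jersey, 244); (Lima, NULL); (Paris, 244); (Seattle, 212); (Seattle, 218)

LEFT JOIN keeps every row from `airports`; unmatched rows get NULL for `flights`'s columns.
Matching on a.code = b.code. A NULL in a compared column never satisfies the condition.
- a (code=BQ) pairs with 1 row(s) of b.
- a (code=UI) pairs with 2 row(s) of b.
- a (code=SG) has no partner → padded with NULL.
- a (code=OC) has no partner → padded with NULL.
- a (code=BQ) pairs with 1 row(s) of b.
- a (code=UI) pairs with 2 row(s) of b.
- a (code=QE) has no partner → padded with NULL.
After projecting and ordering:
a.city | b.flight_no
Denver | NULL
Edison | NULL
Irvine | 212
Irvine | 218
Jersey | 244
Lima | NULL
Paris | 244
Seattle | 212
Seattle | 218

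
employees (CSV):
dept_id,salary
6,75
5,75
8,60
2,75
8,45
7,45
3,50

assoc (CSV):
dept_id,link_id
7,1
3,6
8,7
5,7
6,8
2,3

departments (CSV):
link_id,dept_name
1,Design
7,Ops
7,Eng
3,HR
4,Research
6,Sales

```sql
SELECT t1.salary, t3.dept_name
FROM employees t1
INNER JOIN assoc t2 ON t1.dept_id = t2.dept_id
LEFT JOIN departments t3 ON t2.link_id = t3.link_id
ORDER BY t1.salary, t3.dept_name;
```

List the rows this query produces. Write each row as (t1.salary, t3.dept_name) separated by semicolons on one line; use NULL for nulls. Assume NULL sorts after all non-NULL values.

(45, Design); (45, Eng); (45, Ops); (50, Sales); (60, Eng); (60, Ops); (75, Eng); (75, HR); (75, Ops); (75, NULL)

Step 1 — t1 INNER JOIN t2 on dept_id → 7 row(s).
Then LEFT JOIN `departments t3` on link_id: each of those 7 rows is kept; rows whose t2.link_id has no match in t3 get NULL for t3's columns.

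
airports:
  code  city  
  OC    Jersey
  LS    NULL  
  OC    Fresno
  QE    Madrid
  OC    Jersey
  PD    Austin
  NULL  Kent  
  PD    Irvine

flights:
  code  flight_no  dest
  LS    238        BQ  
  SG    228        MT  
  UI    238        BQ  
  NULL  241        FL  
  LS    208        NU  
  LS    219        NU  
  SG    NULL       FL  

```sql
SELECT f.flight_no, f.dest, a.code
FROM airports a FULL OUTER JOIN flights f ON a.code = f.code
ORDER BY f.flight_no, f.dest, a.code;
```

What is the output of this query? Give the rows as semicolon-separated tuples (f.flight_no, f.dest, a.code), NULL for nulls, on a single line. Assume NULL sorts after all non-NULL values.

FULL OUTER JOIN keeps every row from both sides; unmatched rows get NULL for the other side's columns.
Matching on a.code = f.code. A NULL in a compared column never satisfies the condition.
- code=OC: no f row matches, row kept with f columns NULL.
- code=LS: 3 matching f row(s), so 3 row(s) emitted.
- code=OC: no f row matches, row kept with f columns NULL.
- code=QE: no f row matches, row kept with f columns NULL.
- code=OC: no f row matches, row kept with f columns NULL.
- code=PD: no f row matches, row kept with f columns NULL.
- code=NULL: no f row matches, row kept with f columns NULL.
- code=PD: no f row matches, row kept with f columns NULL.
- plus 4 unmatched f row(s), each kept with NULL a columns.

(208, NU, LS); (219, NU, LS); (228, MT, NULL); (238, BQ, LS); (238, BQ, NULL); (241, FL, NULL); (NULL, FL, NULL); (NULL, NULL, OC); (NULL, NULL, OC); (NULL, NULL, OC); (NULL, NULL, PD); (NULL, NULL, PD); (NULL, NULL, QE); (NULL, NULL, NULL)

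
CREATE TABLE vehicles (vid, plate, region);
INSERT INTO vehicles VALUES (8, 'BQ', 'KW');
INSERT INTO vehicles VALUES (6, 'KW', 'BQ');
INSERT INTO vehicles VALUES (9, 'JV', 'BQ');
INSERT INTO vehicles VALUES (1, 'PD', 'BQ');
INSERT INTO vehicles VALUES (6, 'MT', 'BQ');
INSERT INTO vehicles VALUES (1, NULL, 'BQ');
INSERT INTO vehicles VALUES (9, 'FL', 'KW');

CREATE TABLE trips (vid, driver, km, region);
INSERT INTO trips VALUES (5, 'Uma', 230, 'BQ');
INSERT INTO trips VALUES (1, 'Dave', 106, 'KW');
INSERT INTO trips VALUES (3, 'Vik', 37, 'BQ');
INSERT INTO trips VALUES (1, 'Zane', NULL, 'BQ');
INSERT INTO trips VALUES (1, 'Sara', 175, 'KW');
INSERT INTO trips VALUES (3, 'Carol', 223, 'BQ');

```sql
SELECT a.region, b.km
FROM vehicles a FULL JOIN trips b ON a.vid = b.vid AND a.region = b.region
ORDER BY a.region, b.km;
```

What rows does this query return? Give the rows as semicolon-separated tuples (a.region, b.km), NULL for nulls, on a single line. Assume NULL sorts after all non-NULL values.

FULL OUTER JOIN keeps every row from both sides; unmatched rows get NULL for the other side's columns.
Matching on a.vid = b.vid AND a.region = b.region.
- a (vid=8, region=KW) has no partner → padded with NULL.
- a (vid=6, region=BQ) has no partner → padded with NULL.
- a (vid=9, region=BQ) has no partner → padded with NULL.
- a (vid=1, region=BQ) pairs with 1 row(s) of b.
- a (vid=6, region=BQ) has no partner → padded with NULL.
- a (vid=1, region=BQ) pairs with 1 row(s) of b.
- a (vid=9, region=KW) has no partner → padded with NULL.
- 5 b row(s) had no a match → kept, a columns NULL.

(BQ, NULL); (BQ, NULL); (BQ, NULL); (BQ, NULL); (BQ, NULL); (KW, NULL); (KW, NULL); (NULL, 37); (NULL, 106); (NULL, 175); (NULL, 223); (NULL, 230)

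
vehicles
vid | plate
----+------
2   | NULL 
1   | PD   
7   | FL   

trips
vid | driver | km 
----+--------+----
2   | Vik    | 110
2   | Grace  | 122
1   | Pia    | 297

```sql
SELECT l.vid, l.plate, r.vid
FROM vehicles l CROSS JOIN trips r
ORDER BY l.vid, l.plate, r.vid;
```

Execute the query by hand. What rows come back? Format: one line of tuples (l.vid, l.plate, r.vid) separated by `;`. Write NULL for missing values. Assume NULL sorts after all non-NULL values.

CROSS JOIN pairs every row of `vehicles` with every row of `trips`: 3 × 3 = 9 rows.

(1, PD, 1); (1, PD, 2); (1, PD, 2); (2, NULL, 1); (2, NULL, 2); (2, NULL, 2); (7, FL, 1); (7, FL, 2); (7, FL, 2)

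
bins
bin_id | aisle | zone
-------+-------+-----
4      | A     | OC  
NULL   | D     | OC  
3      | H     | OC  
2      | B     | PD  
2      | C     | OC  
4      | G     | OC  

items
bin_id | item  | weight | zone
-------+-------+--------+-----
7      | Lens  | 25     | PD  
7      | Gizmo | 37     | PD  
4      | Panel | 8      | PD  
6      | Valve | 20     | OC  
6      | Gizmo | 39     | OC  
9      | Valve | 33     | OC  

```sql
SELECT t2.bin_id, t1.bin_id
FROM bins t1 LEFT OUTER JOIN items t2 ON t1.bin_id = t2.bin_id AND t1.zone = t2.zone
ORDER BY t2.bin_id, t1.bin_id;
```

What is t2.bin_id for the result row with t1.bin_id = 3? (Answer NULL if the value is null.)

LEFT JOIN keeps every row from `bins`; unmatched rows get NULL for `items`'s columns.
Matching on t1.bin_id = t2.bin_id AND t1.zone = t2.zone. A NULL in a compared column never satisfies the condition.
- t1 (bin_id=4, zone=OC) has no partner → padded with NULL.
- t1 (bin_id=NULL, zone=OC) has no partner → padded with NULL.
- t1 (bin_id=3, zone=OC) has no partner → padded with NULL.
- t1 (bin_id=2, zone=PD) has no partner → padded with NULL.
- t1 (bin_id=2, zone=OC) has no partner → padded with NULL.
- t1 (bin_id=4, zone=OC) has no partner → padded with NULL.

NULL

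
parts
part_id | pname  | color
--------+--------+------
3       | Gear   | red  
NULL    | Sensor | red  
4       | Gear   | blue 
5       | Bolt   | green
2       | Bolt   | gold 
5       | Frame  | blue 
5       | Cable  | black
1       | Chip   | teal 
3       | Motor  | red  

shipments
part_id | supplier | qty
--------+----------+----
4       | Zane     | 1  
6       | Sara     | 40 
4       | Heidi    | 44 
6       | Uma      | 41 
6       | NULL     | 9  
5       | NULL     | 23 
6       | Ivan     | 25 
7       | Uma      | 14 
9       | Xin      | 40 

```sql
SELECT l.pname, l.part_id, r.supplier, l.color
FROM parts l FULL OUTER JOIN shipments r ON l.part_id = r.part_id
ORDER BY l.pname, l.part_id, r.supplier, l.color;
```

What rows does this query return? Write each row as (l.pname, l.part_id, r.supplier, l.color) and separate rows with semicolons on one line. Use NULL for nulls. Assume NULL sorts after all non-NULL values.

FULL OUTER JOIN keeps every row from both sides; unmatched rows get NULL for the other side's columns.
Matching on l.part_id = r.part_id. A NULL in a compared column never satisfies the condition.
- part_id=3: no r row matches, row kept with r columns NULL.
- part_id=NULL: no r row matches, row kept with r columns NULL.
- part_id=4: 2 matching r row(s), so 2 row(s) emitted.
- part_id=5: 1 matching r row(s), so 1 row(s) emitted.
- part_id=2: no r row matches, row kept with r columns NULL.
- part_id=5: 1 matching r row(s), so 1 row(s) emitted.
- part_id=5: 1 matching r row(s), so 1 row(s) emitted.
- part_id=1: no r row matches, row kept with r columns NULL.
- part_id=3: no r row matches, row kept with r columns NULL.
- 6 r row(s) had no l match → kept, l columns NULL.

(Bolt, 2, NULL, gold); (Bolt, 5, NULL, green); (Cable, 5, NULL, black); (Chip, 1, NULL, teal); (Frame, 5, NULL, blue); (Gear, 3, NULL, red); (Gear, 4, Heidi, blue); (Gear, 4, Zane, blue); (Motor, 3, NULL, red); (Sensor, NULL, NULL, red); (NULL, NULL, Ivan, NULL); (NULL, NULL, Sara, NULL); (NULL, NULL, Uma, NULL); (NULL, NULL, Uma, NULL); (NULL, NULL, Xin, NULL); (NULL, NULL, NULL, NULL)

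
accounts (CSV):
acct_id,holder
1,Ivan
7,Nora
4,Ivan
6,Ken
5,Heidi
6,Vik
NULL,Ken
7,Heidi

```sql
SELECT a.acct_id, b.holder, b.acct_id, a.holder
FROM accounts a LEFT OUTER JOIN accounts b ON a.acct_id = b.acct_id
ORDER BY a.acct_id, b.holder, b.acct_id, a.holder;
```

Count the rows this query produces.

12

LEFT JOIN keeps every row from `accounts a`; unmatched rows get NULL for `accounts b`'s columns.
Matching on a.acct_id = b.acct_id. A NULL in a compared column never satisfies the condition.
Matched pairs: 11; unmatched a rows kept: 1.
Total: 11 matched + 1 padded = 12 rows.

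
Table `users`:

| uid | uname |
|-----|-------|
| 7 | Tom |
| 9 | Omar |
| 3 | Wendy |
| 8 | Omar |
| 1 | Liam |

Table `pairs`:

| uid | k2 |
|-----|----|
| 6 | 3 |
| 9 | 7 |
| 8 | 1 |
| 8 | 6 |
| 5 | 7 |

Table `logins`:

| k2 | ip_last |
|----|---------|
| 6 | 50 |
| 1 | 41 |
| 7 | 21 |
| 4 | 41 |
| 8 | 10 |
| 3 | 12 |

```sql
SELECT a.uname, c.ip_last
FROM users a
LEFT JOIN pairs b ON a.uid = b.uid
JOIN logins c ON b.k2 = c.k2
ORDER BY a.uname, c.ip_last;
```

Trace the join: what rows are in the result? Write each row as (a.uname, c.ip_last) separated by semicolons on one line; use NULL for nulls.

(Omar, 21); (Omar, 41); (Omar, 50)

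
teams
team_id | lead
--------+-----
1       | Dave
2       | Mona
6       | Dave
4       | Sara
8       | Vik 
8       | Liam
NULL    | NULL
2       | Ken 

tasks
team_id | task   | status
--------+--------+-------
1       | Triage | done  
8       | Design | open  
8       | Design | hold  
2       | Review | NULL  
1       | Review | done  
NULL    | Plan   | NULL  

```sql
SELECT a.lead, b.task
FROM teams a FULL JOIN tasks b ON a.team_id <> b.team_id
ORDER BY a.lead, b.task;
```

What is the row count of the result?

FULL OUTER JOIN keeps every row from both sides; unmatched rows get NULL for the other side's columns.
Matching on a.team_id <> b.team_id. A NULL in a compared column never satisfies the condition.
- a (team_id=1) pairs with 3 row(s) of b.
- a (team_id=2) pairs with 4 row(s) of b.
- a (team_id=6) pairs with 5 row(s) of b.
- a (team_id=4) pairs with 5 row(s) of b.
- a (team_id=8) pairs with 3 row(s) of b.
- a (team_id=8) pairs with 3 row(s) of b.
- a (team_id=NULL) has no partner → padded with NULL.
- a (team_id=2) pairs with 4 row(s) of b.
- 1 b row(s) had no a match → kept, a columns NULL.
Total: 27 matched + 2 padded = 29 rows.

29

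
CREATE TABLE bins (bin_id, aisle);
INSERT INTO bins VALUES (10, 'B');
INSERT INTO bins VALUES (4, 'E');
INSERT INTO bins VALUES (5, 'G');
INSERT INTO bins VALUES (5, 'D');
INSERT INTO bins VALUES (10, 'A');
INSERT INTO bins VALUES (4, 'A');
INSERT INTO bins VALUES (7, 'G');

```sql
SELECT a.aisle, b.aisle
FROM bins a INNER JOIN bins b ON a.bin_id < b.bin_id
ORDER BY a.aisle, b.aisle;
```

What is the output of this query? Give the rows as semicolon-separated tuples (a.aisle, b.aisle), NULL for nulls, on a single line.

INNER JOIN keeps only pairs where the ON condition holds.
Matching on a.bin_id < b.bin_id.
Matched pairs: 18.

(A, A); (A, B); (A, D); (A, G); (A, G); (D, A); (D, B); (D, G); (E, A); (E, B); (E, D); (E, G); (E, G); (G, A); (G, A); (G, B); (G, B); (G, G)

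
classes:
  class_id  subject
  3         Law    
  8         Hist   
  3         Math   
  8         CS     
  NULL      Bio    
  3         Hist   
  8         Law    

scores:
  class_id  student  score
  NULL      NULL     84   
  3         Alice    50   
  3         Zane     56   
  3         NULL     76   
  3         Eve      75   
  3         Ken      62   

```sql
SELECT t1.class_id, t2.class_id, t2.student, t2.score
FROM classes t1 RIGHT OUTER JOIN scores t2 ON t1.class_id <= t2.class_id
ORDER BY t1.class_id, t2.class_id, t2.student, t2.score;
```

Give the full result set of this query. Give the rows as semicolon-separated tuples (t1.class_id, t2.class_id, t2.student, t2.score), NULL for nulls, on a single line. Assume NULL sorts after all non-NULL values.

(3, 3, Alice, 50); (3, 3, Alice, 50); (3, 3, Alice, 50); (3, 3, Eve, 75); (3, 3, Eve, 75); (3, 3, Eve, 75); (3, 3, Ken, 62); (3, 3, Ken, 62); (3, 3, Ken, 62); (3, 3, Zane, 56); (3, 3, Zane, 56); (3, 3, Zane, 56); (3, 3, NULL, 76); (3, 3, NULL, 76); (3, 3, NULL, 76); (NULL, NULL, NULL, 84)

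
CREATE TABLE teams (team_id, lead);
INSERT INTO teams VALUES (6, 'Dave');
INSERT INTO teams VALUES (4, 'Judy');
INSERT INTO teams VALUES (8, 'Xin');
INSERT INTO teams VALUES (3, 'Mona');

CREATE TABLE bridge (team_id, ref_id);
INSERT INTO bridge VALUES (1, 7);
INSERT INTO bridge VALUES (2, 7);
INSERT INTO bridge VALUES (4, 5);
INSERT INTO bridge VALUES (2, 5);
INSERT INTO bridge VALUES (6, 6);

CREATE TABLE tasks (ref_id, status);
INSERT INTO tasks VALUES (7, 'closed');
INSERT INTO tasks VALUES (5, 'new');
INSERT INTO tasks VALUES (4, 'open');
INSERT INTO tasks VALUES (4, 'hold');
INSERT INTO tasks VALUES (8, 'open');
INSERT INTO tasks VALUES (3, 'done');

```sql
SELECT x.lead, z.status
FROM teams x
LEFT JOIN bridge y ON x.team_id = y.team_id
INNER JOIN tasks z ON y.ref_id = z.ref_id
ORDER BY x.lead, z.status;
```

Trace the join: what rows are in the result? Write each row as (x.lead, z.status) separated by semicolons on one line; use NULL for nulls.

Step 1 — x LEFT JOIN y on team_id → 4 row(s).
Then INNER JOIN `tasks z` on ref_id: keep only rows whose y.ref_id appears in z.

(Judy, new)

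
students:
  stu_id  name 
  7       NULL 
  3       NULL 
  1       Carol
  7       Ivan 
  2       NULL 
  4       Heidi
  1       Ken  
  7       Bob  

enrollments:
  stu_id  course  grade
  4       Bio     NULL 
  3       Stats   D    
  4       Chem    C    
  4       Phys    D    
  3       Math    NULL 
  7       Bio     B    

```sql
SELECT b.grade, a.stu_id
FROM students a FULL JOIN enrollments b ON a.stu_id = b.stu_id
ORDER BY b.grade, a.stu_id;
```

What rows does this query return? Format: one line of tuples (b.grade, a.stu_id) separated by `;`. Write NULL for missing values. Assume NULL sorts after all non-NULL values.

(B, 7); (B, 7); (B, 7); (C, 4); (D, 3); (D, 4); (NULL, 1); (NULL, 1); (NULL, 2); (NULL, 3); (NULL, 4)

FULL OUTER JOIN keeps every row from both sides; unmatched rows get NULL for the other side's columns.
Matching on a.stu_id = b.stu_id.
- stu_id=7: 1 matching b row(s), so 1 row(s) emitted.
- stu_id=3: 2 matching b row(s), so 2 row(s) emitted.
- stu_id=1: no b row matches, row kept with b columns NULL.
- stu_id=7: 1 matching b row(s), so 1 row(s) emitted.
- stu_id=2: no b row matches, row kept with b columns NULL.
- stu_id=4: 3 matching b row(s), so 3 row(s) emitted.
- stu_id=1: no b row matches, row kept with b columns NULL.
- stu_id=7: 1 matching b row(s), so 1 row(s) emitted.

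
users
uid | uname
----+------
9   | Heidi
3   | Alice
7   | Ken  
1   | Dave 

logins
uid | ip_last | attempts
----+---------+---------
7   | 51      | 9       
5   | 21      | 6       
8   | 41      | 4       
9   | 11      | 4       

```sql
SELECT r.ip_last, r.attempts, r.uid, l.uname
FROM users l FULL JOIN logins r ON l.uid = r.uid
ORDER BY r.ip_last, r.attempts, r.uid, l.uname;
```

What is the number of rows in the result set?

6

FULL OUTER JOIN keeps every row from both sides; unmatched rows get NULL for the other side's columns.
Matching on l.uid = r.uid.
- uid=9: 1 matching r row(s), so 1 row(s) emitted.
- uid=3: no r row matches, row kept with r columns NULL.
- uid=7: 1 matching r row(s), so 1 row(s) emitted.
- uid=1: no r row matches, row kept with r columns NULL.
- 2 row(s) from r found no l partner → padded with NULL.
Total: 2 matched + 4 padded = 6 rows.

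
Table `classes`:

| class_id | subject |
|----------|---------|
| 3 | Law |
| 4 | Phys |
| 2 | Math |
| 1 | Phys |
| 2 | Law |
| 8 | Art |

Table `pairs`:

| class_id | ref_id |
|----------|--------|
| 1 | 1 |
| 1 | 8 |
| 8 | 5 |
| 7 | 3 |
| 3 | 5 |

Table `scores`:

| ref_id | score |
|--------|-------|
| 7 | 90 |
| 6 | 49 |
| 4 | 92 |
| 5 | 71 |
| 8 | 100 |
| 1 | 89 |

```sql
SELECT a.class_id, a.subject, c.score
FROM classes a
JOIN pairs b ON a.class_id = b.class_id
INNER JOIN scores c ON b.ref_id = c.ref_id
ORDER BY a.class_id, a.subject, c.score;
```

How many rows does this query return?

4

Step 1 — a INNER JOIN b on class_id → 4 row(s).
Then INNER JOIN `scores c` on ref_id: keep only rows whose b.ref_id appears in c.
Result: 4 row(s).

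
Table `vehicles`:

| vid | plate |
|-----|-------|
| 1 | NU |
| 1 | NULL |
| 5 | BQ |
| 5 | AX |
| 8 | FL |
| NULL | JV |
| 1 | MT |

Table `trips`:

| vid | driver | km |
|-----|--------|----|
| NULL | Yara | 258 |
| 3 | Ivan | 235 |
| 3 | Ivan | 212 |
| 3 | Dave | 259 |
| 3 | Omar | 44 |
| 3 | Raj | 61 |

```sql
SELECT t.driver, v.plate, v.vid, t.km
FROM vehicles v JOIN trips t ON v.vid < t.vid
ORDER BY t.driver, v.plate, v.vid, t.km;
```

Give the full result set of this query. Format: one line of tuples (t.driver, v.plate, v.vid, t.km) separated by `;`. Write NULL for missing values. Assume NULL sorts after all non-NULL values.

INNER JOIN keeps only pairs where the ON condition holds.
Matching on v.vid < t.vid. A NULL in a compared column never satisfies the condition.
- vid=1: 5 matching t row(s), so 5 row(s) emitted.
- vid=1: 5 matching t row(s), so 5 row(s) emitted.
- vid=5: no matching t row, dropped.
- vid=5: no matching t row, dropped.
- vid=8: no matching t row, dropped.
- vid=NULL: no matching t row, dropped.
- vid=1: 5 matching t row(s), so 5 row(s) emitted.

(Dave, MT, 1, 259); (Dave, NU, 1, 259); (Dave, NULL, 1, 259); (Ivan, MT, 1, 212); (Ivan, MT, 1, 235); (Ivan, NU, 1, 212); (Ivan, NU, 1, 235); (Ivan, NULL, 1, 212); (Ivan, NULL, 1, 235); (Omar, MT, 1, 44); (Omar, NU, 1, 44); (Omar, NULL, 1, 44); (Raj, MT, 1, 61); (Raj, NU, 1, 61); (Raj, NULL, 1, 61)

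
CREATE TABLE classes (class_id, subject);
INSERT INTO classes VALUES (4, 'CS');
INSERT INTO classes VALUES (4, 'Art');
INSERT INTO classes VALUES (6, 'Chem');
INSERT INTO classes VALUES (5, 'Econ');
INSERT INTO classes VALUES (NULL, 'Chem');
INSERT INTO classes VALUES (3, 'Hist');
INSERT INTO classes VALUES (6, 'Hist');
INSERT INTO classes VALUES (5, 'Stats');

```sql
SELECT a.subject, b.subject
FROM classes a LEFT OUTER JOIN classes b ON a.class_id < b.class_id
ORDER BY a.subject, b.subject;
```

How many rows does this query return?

LEFT JOIN keeps every row from `classes a`; unmatched rows get NULL for `classes b`'s columns.
Matching on a.class_id < b.class_id. A NULL in a compared column never satisfies the condition.
Matched pairs: 18; unmatched a rows kept: 3.
Total: 18 matched + 3 padded = 21 rows.

21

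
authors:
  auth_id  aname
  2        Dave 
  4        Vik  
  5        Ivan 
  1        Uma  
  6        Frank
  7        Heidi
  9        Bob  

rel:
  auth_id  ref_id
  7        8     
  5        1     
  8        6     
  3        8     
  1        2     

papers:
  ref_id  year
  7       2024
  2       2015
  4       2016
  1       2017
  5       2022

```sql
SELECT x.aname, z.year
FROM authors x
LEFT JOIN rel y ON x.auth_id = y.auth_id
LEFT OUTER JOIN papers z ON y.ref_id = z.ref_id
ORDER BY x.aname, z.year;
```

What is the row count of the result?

Evaluate left to right. First `authors x LEFT JOIN rel y` on auth_id: 7 row(s).
Then LEFT JOIN `papers z` on ref_id: each of those 7 rows is kept; rows whose y.ref_id has no match in z get NULL for z's columns.
Result: 7 row(s).

7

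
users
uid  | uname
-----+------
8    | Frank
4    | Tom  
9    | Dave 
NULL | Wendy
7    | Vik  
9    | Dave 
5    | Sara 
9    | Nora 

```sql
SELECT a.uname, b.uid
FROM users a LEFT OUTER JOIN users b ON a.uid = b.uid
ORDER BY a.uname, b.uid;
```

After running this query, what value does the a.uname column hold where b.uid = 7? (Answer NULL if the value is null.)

LEFT JOIN keeps every row from `users a`; unmatched rows get NULL for `users b`'s columns.
Matching on a.uid = b.uid. A NULL in a compared column never satisfies the condition.
- a row (uid=8): matches 1 b row(s) → 1 output row(s).
- a row (uid=4): matches 1 b row(s) → 1 output row(s).
- a row (uid=9): matches 3 b row(s) → 3 output row(s).
- a row (uid=NULL): no match → kept, b columns NULL.
- a row (uid=7): matches 1 b row(s) → 1 output row(s).
- a row (uid=9): matches 3 b row(s) → 3 output row(s).
- a row (uid=5): matches 1 b row(s) → 1 output row(s).
- a row (uid=9): matches 3 b row(s) → 3 output row(s).

Vik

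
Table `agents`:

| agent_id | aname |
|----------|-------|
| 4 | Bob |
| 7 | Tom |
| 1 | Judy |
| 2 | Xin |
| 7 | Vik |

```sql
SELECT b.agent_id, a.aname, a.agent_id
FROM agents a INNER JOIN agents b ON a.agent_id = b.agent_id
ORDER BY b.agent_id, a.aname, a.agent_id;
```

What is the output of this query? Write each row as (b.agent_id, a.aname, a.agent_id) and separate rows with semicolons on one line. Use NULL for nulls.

(1, Judy, 1); (2, Xin, 2); (4, Bob, 4); (7, Tom, 7); (7, Tom, 7); (7, Vik, 7); (7, Vik, 7)

INNER JOIN keeps only pairs where the ON condition holds.
Matching on a.agent_id = b.agent_id.
- agent_id=4: 1 matching b row(s), so 1 row(s) emitted.
- agent_id=7: 2 matching b row(s), so 2 row(s) emitted.
- agent_id=1: 1 matching b row(s), so 1 row(s) emitted.
- agent_id=2: 1 matching b row(s), so 1 row(s) emitted.
- agent_id=7: 2 matching b row(s), so 2 row(s) emitted.
After projecting and ordering:
b.agent_id | a.aname | a.agent_id
1 | Judy | 1
2 | Xin | 2
4 | Bob | 4
7 | Tom | 7
7 | Tom | 7
7 | Vik | 7
7 | Vik | 7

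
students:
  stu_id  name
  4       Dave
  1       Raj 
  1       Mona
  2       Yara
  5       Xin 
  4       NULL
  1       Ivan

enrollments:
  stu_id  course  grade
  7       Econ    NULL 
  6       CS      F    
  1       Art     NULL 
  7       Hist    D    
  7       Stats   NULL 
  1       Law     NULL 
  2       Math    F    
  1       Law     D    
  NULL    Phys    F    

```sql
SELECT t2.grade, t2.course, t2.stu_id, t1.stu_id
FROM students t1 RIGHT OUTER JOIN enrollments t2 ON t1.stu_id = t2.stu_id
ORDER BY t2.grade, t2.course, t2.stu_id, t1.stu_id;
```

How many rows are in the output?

15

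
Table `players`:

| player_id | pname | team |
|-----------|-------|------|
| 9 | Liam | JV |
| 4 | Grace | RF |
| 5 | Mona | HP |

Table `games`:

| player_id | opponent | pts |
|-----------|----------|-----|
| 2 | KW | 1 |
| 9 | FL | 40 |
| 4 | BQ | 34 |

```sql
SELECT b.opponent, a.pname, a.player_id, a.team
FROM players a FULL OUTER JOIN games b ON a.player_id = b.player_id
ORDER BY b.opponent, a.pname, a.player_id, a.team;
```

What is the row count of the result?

4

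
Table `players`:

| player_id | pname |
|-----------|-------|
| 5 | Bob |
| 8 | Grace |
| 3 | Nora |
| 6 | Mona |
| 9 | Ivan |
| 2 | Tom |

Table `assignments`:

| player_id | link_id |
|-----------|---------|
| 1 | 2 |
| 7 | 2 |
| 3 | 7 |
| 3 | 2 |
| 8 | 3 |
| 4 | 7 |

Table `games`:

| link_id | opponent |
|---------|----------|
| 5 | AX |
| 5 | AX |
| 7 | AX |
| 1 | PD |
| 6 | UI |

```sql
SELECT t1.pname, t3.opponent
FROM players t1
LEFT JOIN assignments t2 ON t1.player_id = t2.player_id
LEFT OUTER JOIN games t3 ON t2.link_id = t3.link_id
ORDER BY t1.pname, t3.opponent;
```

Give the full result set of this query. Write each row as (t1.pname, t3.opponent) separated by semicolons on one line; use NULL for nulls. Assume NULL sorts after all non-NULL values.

Evaluate left to right. First `players t1 LEFT JOIN assignments t2` on player_id: 7 row(s).
Then LEFT JOIN `games t3` on link_id: each of those 7 rows is kept; rows whose t2.link_id has no match in t3 get NULL for t3's columns.

(Bob, NULL); (Grace, NULL); (Ivan, NULL); (Mona, NULL); (Nora, AX); (Nora, NULL); (Tom, NULL)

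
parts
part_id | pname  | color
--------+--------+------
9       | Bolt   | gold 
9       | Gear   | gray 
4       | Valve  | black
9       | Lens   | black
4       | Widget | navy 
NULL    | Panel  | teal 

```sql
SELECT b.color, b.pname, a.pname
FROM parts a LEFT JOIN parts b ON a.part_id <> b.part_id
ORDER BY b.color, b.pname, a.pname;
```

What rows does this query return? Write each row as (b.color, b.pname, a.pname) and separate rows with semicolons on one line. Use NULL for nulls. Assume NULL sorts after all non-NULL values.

(black, Lens, Valve); (black, Lens, Widget); (black, Valve, Bolt); (black, Valve, Gear); (black, Valve, Lens); (gold, Bolt, Valve); (gold, Bolt, Widget); (gray, Gear, Valve); (gray, Gear, Widget); (navy, Widget, Bolt); (navy, Widget, Gear); (navy, Widget, Lens); (NULL, NULL, Panel)

LEFT JOIN keeps every row from `parts a`; unmatched rows get NULL for `parts b`'s columns.
Matching on a.part_id <> b.part_id. A NULL in a compared column never satisfies the condition.
- a[0] part_id=9 → 2 match(es) in b → 2 row(s).
- a[1] part_id=9 → 2 match(es) in b → 2 row(s).
- a[2] part_id=4 → 3 match(es) in b → 3 row(s).
- a[3] part_id=9 → 2 match(es) in b → 2 row(s).
- a[4] part_id=4 → 3 match(es) in b → 3 row(s).
- a[5] part_id=NULL → no match; kept with NULLs on the b side.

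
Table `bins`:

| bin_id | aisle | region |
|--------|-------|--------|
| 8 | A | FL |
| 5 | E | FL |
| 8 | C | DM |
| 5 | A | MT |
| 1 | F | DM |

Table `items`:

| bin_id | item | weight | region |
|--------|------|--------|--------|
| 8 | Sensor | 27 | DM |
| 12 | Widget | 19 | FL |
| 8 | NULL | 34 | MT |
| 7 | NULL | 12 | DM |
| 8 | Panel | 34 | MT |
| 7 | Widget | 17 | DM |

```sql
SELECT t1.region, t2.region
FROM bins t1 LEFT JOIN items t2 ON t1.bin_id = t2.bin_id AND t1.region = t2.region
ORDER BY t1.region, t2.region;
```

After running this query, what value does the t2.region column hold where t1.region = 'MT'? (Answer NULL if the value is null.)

LEFT JOIN keeps every row from `bins`; unmatched rows get NULL for `items`'s columns.
Matching on t1.bin_id = t2.bin_id AND t1.region = t2.region.
Matched pairs: 1; unmatched t1 rows kept: 4.

NULL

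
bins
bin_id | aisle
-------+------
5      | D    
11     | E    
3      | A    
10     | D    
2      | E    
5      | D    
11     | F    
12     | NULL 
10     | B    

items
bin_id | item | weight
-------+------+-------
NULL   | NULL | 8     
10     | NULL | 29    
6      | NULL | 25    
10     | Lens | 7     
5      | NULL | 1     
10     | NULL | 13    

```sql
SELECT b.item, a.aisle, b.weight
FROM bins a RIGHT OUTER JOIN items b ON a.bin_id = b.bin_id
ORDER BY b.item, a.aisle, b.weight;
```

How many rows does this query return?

10

RIGHT JOIN keeps every row from `items`; unmatched rows get NULL for `bins`'s columns.
Matching on a.bin_id = b.bin_id. A NULL in a compared column never satisfies the condition.
- bin_id=5: 1 matching b row(s), so 1 row(s) emitted.
- bin_id=11: no matching b row.
- bin_id=3: no matching b row.
- bin_id=10: 3 matching b row(s), so 3 row(s) emitted.
- bin_id=2: no matching b row.
- bin_id=5: 1 matching b row(s), so 1 row(s) emitted.
- bin_id=11: no matching b row.
- bin_id=12: no matching b row.
- bin_id=10: 3 matching b row(s), so 3 row(s) emitted.
- 2 row(s) from b found no a partner → padded with NULL.
Total: 8 matched + 2 padded = 10 rows.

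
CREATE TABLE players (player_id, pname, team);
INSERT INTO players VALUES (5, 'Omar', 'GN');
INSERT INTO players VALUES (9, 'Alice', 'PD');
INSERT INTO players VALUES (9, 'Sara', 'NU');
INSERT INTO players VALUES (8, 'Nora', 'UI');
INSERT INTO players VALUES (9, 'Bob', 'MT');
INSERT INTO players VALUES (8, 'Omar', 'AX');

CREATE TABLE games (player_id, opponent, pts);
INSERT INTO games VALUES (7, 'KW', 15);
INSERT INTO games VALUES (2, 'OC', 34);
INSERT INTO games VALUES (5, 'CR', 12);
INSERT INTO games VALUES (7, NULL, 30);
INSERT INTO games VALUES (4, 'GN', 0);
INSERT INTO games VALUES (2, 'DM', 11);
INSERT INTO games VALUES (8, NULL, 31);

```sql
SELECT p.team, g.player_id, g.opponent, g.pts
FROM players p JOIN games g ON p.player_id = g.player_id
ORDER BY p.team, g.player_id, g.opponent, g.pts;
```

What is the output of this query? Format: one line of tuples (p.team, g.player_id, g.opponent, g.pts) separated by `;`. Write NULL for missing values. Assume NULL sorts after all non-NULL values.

INNER JOIN keeps only pairs where the ON condition holds.
Matching on p.player_id = g.player_id.
- player_id=5: 1 matching g row(s), so 1 row(s) emitted.
- player_id=9: no matching g row, dropped.
- player_id=9: no matching g row, dropped.
- player_id=8: 1 matching g row(s), so 1 row(s) emitted.
- player_id=9: no matching g row, dropped.
- player_id=8: 1 matching g row(s), so 1 row(s) emitted.
After projecting and ordering:
p.team | g.player_id | g.opponent | g.pts
AX | 8 | NULL | 31
GN | 5 | CR | 12
UI | 8 | NULL | 31

(AX, 8, NULL, 31); (GN, 5, CR, 12); (UI, 8, NULL, 31)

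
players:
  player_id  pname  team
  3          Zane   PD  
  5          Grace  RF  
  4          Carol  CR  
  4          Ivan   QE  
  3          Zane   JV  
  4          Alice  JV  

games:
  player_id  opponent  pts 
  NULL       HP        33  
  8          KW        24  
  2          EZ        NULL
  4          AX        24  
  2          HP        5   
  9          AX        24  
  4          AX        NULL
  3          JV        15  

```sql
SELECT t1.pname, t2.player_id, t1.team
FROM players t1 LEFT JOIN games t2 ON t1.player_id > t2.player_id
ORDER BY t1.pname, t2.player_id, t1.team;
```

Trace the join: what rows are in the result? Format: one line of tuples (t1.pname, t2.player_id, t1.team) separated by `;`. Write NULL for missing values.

(Alice, 2, JV); (Alice, 2, JV); (Alice, 3, JV); (Carol, 2, CR); (Carol, 2, CR); (Carol, 3, CR); (Grace, 2, RF); (Grace, 2, RF); (Grace, 3, RF); (Grace, 4, RF); (Grace, 4, RF); (Ivan, 2, QE); (Ivan, 2, QE); (Ivan, 3, QE); (Zane, 2, JV); (Zane, 2, JV); (Zane, 2, PD); (Zane, 2, PD)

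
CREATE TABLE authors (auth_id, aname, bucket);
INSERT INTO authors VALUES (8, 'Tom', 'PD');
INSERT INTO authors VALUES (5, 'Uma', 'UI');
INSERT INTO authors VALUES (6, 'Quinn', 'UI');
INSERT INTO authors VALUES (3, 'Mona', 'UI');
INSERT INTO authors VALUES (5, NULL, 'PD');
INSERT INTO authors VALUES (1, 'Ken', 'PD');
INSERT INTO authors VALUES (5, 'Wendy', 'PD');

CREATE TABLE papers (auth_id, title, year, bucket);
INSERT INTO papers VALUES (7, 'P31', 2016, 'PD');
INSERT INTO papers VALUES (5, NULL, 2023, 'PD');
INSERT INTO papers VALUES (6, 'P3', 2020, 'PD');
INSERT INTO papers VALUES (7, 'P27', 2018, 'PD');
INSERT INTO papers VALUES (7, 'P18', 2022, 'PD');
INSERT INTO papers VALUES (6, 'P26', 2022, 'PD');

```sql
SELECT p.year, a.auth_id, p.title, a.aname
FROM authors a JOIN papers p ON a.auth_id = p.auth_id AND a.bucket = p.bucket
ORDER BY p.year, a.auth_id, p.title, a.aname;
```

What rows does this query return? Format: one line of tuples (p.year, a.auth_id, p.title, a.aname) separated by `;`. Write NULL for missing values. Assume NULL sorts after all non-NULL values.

INNER JOIN keeps only pairs where the ON condition holds.
Matching on a.auth_id = p.auth_id AND a.bucket = p.bucket.
Matched pairs: 2.

(2023, 5, NULL, Wendy); (2023, 5, NULL, NULL)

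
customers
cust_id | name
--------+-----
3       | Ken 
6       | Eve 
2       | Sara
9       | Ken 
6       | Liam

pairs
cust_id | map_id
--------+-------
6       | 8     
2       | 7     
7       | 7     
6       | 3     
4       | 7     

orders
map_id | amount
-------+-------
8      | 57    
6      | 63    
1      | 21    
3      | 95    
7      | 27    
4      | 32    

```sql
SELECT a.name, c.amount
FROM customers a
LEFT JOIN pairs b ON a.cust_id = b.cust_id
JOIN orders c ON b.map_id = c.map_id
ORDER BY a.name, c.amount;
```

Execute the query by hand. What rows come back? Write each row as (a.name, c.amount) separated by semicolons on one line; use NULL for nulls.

(Eve, 57); (Eve, 95); (Liam, 57); (Liam, 95); (Sara, 27)

Joins associate left-to-right: customers LEFT JOIN pairs on cust_id gives 7 intermediate row(s).
Then INNER JOIN `orders c` on map_id: keep only rows whose b.map_id appears in c.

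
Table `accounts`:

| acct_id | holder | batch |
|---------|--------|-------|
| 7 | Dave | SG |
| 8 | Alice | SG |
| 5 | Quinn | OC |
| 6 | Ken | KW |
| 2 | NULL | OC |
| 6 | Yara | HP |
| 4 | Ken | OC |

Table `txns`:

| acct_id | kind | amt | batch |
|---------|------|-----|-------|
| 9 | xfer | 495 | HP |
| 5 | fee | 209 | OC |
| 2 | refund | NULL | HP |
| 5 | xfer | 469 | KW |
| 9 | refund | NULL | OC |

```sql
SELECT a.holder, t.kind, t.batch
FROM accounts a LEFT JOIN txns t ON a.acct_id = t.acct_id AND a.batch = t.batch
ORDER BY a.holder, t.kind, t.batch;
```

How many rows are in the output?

LEFT JOIN keeps every row from `accounts`; unmatched rows get NULL for `txns`'s columns.
Matching on a.acct_id = t.acct_id AND a.batch = t.batch.
- a[0] acct_id=7, batch=SG → no match; kept with NULLs on the t side.
- a[1] acct_id=8, batch=SG → no match; kept with NULLs on the t side.
- a[2] acct_id=5, batch=OC → 1 match(es) in t → 1 row(s).
- a[3] acct_id=6, batch=KW → no match; kept with NULLs on the t side.
- a[4] acct_id=2, batch=OC → no match; kept with NULLs on the t side.
- a[5] acct_id=6, batch=HP → no match; kept with NULLs on the t side.
- a[6] acct_id=4, batch=OC → no match; kept with NULLs on the t side.
Total: 1 matched + 6 padded = 7 rows.

7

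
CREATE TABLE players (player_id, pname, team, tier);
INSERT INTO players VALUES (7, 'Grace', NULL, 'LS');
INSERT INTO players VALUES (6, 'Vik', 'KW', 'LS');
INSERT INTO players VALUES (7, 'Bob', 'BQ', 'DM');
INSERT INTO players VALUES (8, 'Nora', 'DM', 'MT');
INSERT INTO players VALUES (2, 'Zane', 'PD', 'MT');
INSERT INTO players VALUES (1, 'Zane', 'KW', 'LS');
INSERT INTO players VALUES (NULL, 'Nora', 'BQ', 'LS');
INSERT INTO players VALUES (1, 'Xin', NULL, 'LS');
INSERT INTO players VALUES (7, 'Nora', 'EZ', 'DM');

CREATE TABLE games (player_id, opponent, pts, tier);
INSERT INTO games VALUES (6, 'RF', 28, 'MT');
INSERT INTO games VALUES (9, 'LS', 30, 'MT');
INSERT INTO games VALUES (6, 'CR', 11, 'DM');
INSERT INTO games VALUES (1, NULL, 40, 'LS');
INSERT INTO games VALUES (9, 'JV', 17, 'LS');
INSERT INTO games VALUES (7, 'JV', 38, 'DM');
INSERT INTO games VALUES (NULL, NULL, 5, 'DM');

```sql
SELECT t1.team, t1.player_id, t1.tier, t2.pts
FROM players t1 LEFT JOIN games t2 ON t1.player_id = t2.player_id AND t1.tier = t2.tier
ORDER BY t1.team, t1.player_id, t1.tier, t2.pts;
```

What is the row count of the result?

9

LEFT JOIN keeps every row from `players`; unmatched rows get NULL for `games`'s columns.
Matching on t1.player_id = t2.player_id AND t1.tier = t2.tier. A NULL in a compared column never satisfies the condition.
Matched pairs: 4; unmatched t1 rows kept: 5.
Total: 4 matched + 5 padded = 9 rows.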